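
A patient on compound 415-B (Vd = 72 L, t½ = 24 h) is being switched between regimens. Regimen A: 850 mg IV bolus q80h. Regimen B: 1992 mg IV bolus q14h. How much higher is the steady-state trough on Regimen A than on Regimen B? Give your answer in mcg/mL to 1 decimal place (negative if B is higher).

-54.2 mcg/mL

Regimen A: f = (1/2)^(80/24) ≈ 0.0992; Cmin,ss = (850/72)·f/(1−f) ≈ 1.300 mcg/mL.
Regimen B: f = (1/2)^(14/24) ≈ 0.6674; Cmin,ss = (1992/72)·f/(1−f) ≈ 55.516 mcg/mL.
Difference ≈ 1.300 − 55.516 ≈ -54.216 mcg/mL.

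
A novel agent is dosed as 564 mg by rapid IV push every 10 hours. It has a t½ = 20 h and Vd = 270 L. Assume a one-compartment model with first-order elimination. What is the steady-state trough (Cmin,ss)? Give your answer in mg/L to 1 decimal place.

τ/t½ = 10/20 ≈ 0.5, so fraction remaining f = (1/2)^(10/20) ≈ 0.7071.
Accumulation ratio R = 1/(1 − f) ≈ 1/0.2929 ≈ 3.4141.
Single-dose peak C₀ = D/Vd = 564/270 ≈ 2.089 mg/L.
Steady-state peak Cmax,ss = C₀·R ≈ 2.089 × 3.4141 ≈ 7.132 mg/L.
One interval later, Cmin,ss = Cmax,ss·e^(−kτ) ≈ 7.132 × 0.7071 ≈ 5.043 mg/L.

5.0 mg/L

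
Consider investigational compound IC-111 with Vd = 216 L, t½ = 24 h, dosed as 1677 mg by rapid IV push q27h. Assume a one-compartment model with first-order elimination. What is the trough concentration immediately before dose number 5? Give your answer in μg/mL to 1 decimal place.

6.3 μg/mL

f = (1/2)^(τ/t½) = (1/2)^(27/24) ≈ 0.4585.
C₀ = D/Vd = 1677/216 ≈ 7.764 μg/mL.
Before the 5th dose, 4 doses have been given. Superposition: Cmin = C₀·(f + f² + … + f^4).
≈ 7.764 × (0.4585 + 0.2102 + 0.0964 + 0.0442) ≈ 7.764 × 0.8093 ≈ 6.283 μg/mL.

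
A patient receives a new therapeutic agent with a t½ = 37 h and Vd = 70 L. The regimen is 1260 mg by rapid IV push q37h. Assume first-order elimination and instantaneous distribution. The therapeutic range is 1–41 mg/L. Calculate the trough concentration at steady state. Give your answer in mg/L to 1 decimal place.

The dosing interval is 1 half-life, so f = 2^(−1) = 0.5.
At steady state, R = 1/(1 − 0.5) = 2/1.
Single-dose peak C₀ = D/Vd = 1260/70 = 18 mg/L.
Steady-state peak Cmax,ss = C₀·R = 18 × 2/1 ≈ 36.000 mg/L.
Steady-state trough Cmin,ss = Cmax,ss·f ≈ 36.000 × 0.5 ≈ 18.000 mg/L.
Trough 18.0 mg/L vs MEC 1 mg/L: adequate.

18.0 mg/L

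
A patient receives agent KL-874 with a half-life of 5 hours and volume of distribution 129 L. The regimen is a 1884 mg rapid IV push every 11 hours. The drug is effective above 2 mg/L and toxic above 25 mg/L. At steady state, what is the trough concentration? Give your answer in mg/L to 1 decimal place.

Over one 11-h interval, 11/5 ≈ 2.2 half-lives elapse, leaving f ≈ 0.2176 of each dose.
Each bolus raises the concentration by D/Vd = 1884/129 ≈ 14.605 mg/L.
Steady-state trough Cmin,ss = C₀·f/(1−f) ≈ 14.605 × 0.2176/0.7824 ≈ 4.062 mg/L.
Trough 4.1 mg/L vs MEC 2 mg/L: adequate.

4.1 mg/L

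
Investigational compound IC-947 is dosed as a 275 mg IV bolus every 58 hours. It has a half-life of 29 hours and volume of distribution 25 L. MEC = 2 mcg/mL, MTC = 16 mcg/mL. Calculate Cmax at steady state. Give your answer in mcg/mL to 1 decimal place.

14.7 mcg/mL

The dosing interval is 2 half-lives, so f = 2^(−2) = 0.25.
Accumulation ratio R = 1/(1 − f) = 1/0.75 = 4/3.
Single-dose peak C₀ = D/Vd = 275/25 = 11 mcg/mL.
Steady-state peak Cmax,ss = C₀·R = 11 × 4/3 ≈ 14.667 mcg/mL.
Peak 14.7 mcg/mL vs MTC 16 mcg/mL: below toxic threshold.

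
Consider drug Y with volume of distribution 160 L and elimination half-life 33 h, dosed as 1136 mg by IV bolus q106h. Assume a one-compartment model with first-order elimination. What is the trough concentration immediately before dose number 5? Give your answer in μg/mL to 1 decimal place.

0.9 μg/mL

f = (1/2)^(τ/t½) = (1/2)^(106/33) ≈ 0.1079.
C₀ = D/Vd = 1136/160 ≈ 7.100 μg/mL.
Before the 5th dose, 4 doses have been given. Superposition: Cmin = C₀·(f + f² + … + f^4).
≈ 7.100 × (0.1079 + 0.0116 + 0.0013 + 0.0001) ≈ 7.100 × 0.1209 ≈ 0.858 μg/mL.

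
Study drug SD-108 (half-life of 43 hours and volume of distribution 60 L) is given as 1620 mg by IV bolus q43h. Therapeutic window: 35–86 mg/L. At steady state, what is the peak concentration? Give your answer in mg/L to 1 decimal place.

54.0 mg/L

τ = 43 h = 1 half-life, so f = (1/2)^1 = 0.5.
At steady state, R = 1/(1 − 0.5) = 2/1.
Single-dose peak C₀ = D/Vd = 1620/60 = 27 mg/L.
Steady-state peak Cmax,ss = C₀·R = 27 × 2/1 ≈ 54.000 mg/L.
Peak 54.0 mg/L vs MTC 86 mg/L: below toxic threshold.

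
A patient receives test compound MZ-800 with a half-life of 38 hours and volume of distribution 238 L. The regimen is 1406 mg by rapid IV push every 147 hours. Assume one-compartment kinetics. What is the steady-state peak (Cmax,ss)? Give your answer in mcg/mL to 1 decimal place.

k = ln2/t½ = ln2/38 ≈ 0.018241 h⁻¹; fraction remaining f = e^(−kτ) = e^(−0.018241×147) ≈ 0.0685.
Accumulation ratio R = 1/(1 − f) ≈ 1/0.9315 ≈ 1.0735.
Each bolus raises the concentration by D/Vd = 1406/238 ≈ 5.908 mcg/mL.
Steady-state peak Cmax,ss = C₀·R ≈ 5.908 × 1.0735 ≈ 6.342 mcg/mL.

6.3 mcg/mL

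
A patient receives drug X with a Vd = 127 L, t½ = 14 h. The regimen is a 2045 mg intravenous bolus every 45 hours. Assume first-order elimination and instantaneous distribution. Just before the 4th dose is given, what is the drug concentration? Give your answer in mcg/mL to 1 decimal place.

1.9 mcg/mL

f = (1/2)^(τ/t½) = (1/2)^(45/14) ≈ 0.1077.
C₀ = D/Vd = 2045/127 ≈ 16.102 mcg/mL.
Before the 4th dose, 3 doses have been given. Superposition: Cmin = C₀·(f + f² + … + f^3).
≈ 16.102 × (0.1077 + 0.0116 + 0.0012) ≈ 16.102 × 0.1205 ≈ 1.940 mcg/mL.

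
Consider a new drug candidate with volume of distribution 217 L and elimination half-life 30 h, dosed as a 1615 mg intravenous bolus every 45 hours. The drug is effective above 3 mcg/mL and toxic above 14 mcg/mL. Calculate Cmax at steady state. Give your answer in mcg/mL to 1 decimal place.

11.5 mcg/mL

Over one 45-h interval, 45/30 ≈ 1.5 half-lives elapse, leaving f ≈ 0.3536 of each dose.
Accumulation ratio R = 1/(1 − f) ≈ 1/0.6464 ≈ 1.5470.
Single-dose peak C₀ = D/Vd = 1615/217 ≈ 7.442 mcg/mL.
Steady-state peak Cmax,ss = C₀·R ≈ 7.442 × 1.5470 ≈ 11.513 mcg/mL.
Peak 11.5 mcg/mL vs MTC 14 mcg/mL: below toxic threshold.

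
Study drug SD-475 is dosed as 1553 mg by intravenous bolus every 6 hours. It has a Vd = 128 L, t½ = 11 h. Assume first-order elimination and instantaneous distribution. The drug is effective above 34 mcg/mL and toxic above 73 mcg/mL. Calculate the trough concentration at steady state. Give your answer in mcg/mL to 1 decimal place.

Over one 6-h interval, 6/11 ≈ 0.54545 half-lives elapse, leaving f ≈ 0.6852 of each dose.
Single-dose peak C₀ = D/Vd = 1553/128 ≈ 12.133 mcg/mL.
Steady-state trough Cmin,ss = C₀·f/(1−f) ≈ 12.133 × 0.6852/0.3148 ≈ 26.409 mcg/mL.
Trough 26.4 mcg/mL vs MEC 34 mcg/mL: subtherapeutic.

26.4 mcg/mL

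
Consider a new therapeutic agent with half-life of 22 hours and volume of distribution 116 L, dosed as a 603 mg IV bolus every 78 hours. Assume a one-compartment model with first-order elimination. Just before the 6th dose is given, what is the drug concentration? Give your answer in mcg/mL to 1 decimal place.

f = (1/2)^(τ/t½) = (1/2)^(78/22) ≈ 0.0856.
C₀ = D/Vd = 603/116 ≈ 5.198 mcg/mL.
Before the 6th dose, 5 doses have been given. Superposition: Cmin = C₀·(f + f² + … + f^5).
≈ 5.198 × (0.0856 + 0.0073 + 0.0006 + 0.0001 + 0.0000) ≈ 5.198 × 0.0936 ≈ 0.487 mcg/mL.

0.5 mcg/mL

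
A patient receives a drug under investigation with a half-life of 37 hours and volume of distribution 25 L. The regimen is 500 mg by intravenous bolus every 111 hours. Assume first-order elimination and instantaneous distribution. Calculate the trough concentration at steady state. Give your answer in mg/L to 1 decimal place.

τ = 111 h = 3 half-lives, so f = (1/2)^3 = 0.125.
At steady state, R = 1/(1 − 0.125) = 8/7.
Single-dose peak C₀ = D/Vd = 500/25 = 20 mg/L.
Steady-state peak Cmax,ss = C₀·R = 20 × 8/7 ≈ 22.857 mg/L.
Steady-state trough Cmin,ss = Cmax,ss·f ≈ 22.857 × 0.125 ≈ 2.857 mg/L.

2.9 mg/L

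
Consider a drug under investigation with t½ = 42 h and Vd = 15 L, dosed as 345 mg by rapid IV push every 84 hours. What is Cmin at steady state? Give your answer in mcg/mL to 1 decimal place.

The dosing interval is 2 half-lives, so f = 2^(−2) = 0.25.
At steady state, R = 1/(1 − 0.25) = 4/3.
Single-dose peak C₀ = D/Vd = 345/15 = 23 mcg/mL.
Steady-state peak Cmax,ss = C₀·R = 23 × 4/3 ≈ 30.667 mcg/mL.
Steady-state trough Cmin,ss = Cmax,ss·f ≈ 30.667 × 0.25 ≈ 7.667 mcg/mL.

7.7 mcg/mL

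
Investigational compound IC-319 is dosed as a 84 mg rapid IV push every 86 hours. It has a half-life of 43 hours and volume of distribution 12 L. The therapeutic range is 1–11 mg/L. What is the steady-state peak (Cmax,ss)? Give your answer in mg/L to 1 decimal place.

9.3 mg/L

τ = 86 h = 2 half-lives, so f = (1/2)^2 = 0.25.
At steady state, R = 1/(1 − 0.25) = 4/3.
Single-dose peak C₀ = D/Vd = 84/12 = 7 mg/L.
Steady-state peak Cmax,ss = C₀·R = 7 × 4/3 ≈ 9.333 mg/L.
Peak 9.3 mg/L vs MTC 11 mg/L: below toxic threshold.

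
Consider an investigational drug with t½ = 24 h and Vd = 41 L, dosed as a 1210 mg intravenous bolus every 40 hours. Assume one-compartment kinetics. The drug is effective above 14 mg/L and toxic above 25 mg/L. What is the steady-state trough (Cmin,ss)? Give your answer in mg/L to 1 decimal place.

13.6 mg/L

Over one 40-h interval, 40/24 ≈ 1.6667 half-lives elapse, leaving f ≈ 0.3150 of each dose.
Single-dose peak C₀ = D/Vd = 1210/41 ≈ 29.512 mg/L.
Steady-state trough Cmin,ss = C₀·f/(1−f) ≈ 29.512 × 0.3150/0.6850 ≈ 13.571 mg/L.
Trough 13.6 mg/L vs MEC 14 mg/L: subtherapeutic.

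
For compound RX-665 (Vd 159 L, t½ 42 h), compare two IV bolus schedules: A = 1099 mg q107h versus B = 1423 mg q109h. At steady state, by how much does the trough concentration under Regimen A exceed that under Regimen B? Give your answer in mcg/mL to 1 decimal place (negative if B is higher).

-0.3 mcg/mL

Regimen A: f = (1/2)^(107/42) ≈ 0.1710; Cmin,ss = (1099/159)·f/(1−f) ≈ 1.426 mcg/mL.
Regimen B: f = (1/2)^(109/42) ≈ 0.1655; Cmin,ss = (1423/159)·f/(1−f) ≈ 1.775 mcg/mL.
Difference ≈ 1.426 − 1.775 ≈ -0.349 mcg/mL.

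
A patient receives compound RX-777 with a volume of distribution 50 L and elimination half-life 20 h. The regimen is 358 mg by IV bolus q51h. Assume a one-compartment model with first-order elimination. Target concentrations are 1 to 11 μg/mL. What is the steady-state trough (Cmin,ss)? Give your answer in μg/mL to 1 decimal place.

1.5 μg/mL

τ/t½ = 51/20 ≈ 2.55, so fraction remaining f = (1/2)^(51/20) ≈ 0.1708.
Accumulation ratio R = 1/(1 − f) ≈ 1/0.8292 ≈ 1.2060.
Each bolus raises the concentration by D/Vd = 358/50 ≈ 7.160 μg/mL.
Steady-state peak Cmax,ss = C₀·R ≈ 7.160 × 1.2060 ≈ 8.635 μg/mL.
Steady-state trough Cmin,ss = Cmax,ss·f ≈ 8.635 × 0.1708 ≈ 1.475 μg/mL.
Trough 1.5 μg/mL vs MEC 1 μg/mL: adequate.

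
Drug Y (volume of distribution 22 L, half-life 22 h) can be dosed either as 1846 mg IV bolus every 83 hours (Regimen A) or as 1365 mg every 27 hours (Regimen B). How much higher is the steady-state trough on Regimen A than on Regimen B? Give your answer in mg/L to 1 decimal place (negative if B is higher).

-39.6 mg/L

Regimen A: f = (1/2)^(83/22) ≈ 0.0732; Cmin,ss = (1846/22)·f/(1−f) ≈ 6.627 mg/L.
Regimen B: f = (1/2)^(27/22) ≈ 0.4271; Cmin,ss = (1365/22)·f/(1−f) ≈ 46.255 mg/L.
Difference ≈ 6.627 − 46.255 ≈ -39.628 mg/L.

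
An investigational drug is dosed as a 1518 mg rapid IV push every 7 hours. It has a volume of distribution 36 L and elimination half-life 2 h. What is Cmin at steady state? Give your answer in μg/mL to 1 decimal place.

k = ln2/t½ = ln2/2 ≈ 0.346574 h⁻¹; fraction remaining f = e^(−kτ) = e^(−0.346574×7) ≈ 0.0884.
Accumulation ratio R = 1/(1 − f) ≈ 1/0.9116 ≈ 1.0970.
Single-dose peak C₀ = D/Vd = 1518/36 ≈ 42.167 μg/mL.
Steady-state peak Cmax,ss = C₀·R ≈ 42.167 × 1.0970 ≈ 46.257 μg/mL.
Steady-state trough Cmin,ss = Cmax,ss·f ≈ 46.257 × 0.0884 ≈ 4.089 μg/mL.

4.1 μg/mL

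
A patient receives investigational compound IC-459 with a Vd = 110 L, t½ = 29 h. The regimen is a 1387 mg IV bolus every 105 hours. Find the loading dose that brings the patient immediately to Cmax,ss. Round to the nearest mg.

f = (1/2)^(105/29) ≈ 0.081295; accumulation ratio R = 1/(1−f) ≈ 1.08849.
Loading dose to hit Cmax,ss on first dose: D_load = D_maint·R ≈ 1387 × 1.08849 ≈ 1509.74 mg.

1510 mg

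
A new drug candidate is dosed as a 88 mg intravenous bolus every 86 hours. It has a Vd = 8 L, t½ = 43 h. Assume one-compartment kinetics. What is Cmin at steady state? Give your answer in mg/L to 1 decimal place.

τ = 86 h = 2 half-lives, so f = (1/2)^2 = 0.25.
At steady state, R = 1/(1 − 0.25) = 4/3.
Single-dose peak C₀ = D/Vd = 88/8 = 11 mg/L.
Steady-state peak Cmax,ss = C₀·R = 11 × 4/3 ≈ 14.667 mg/L.
Steady-state trough Cmin,ss = Cmax,ss·f ≈ 14.667 × 0.25 ≈ 3.667 mg/L.

3.7 mg/L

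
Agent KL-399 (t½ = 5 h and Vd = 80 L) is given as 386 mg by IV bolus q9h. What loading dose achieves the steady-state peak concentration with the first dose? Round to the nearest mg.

f = (1/2)^(9/5) ≈ 0.287175; accumulation ratio R = 1/(1−f) ≈ 1.40287.
Loading dose to hit Cmax,ss on first dose: D_load = D_maint·R ≈ 386 × 1.40287 ≈ 541.51 mg.

542 mg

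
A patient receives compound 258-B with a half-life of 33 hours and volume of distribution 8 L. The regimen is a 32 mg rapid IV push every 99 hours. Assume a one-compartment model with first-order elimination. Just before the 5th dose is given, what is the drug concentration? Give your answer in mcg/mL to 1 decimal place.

0.6 mcg/mL

f = (1/2)^(τ/t½) = (1/2)^(99/33) ≈ 0.1250.
C₀ = D/Vd = 32/8 ≈ 4.000 mcg/mL.
Before the 5th dose, 4 doses have been given. Superposition: Cmin = C₀·(f + f² + … + f^4).
≈ 4.000 × (0.1250 + 0.0156 + 0.0020 + 0.0002) ≈ 4.000 × 0.1428 ≈ 0.571 mcg/mL.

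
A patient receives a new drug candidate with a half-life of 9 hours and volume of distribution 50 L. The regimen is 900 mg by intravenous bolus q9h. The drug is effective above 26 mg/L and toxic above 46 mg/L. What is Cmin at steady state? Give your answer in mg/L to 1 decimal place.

18.0 mg/L

τ = 9 h = 1 half-life, so f = (1/2)^1 = 0.5.
Accumulation ratio R = 1/(1 − f) = 1/0.5 = 2/1.
Single-dose peak C₀ = D/Vd = 900/50 = 18 mg/L.
Steady-state peak Cmax,ss = C₀·R = 18 × 2/1 ≈ 36.000 mg/L.
Steady-state trough Cmin,ss = Cmax,ss·f ≈ 36.000 × 0.5 ≈ 18.000 mg/L.
Trough 18.0 mg/L vs MEC 26 mg/L: subtherapeutic.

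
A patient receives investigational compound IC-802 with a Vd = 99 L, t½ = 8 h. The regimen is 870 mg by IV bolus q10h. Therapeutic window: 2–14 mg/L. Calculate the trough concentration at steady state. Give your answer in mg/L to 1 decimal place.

6.4 mg/L

k = ln2/t½ = ln2/8 ≈ 0.086643 h⁻¹; fraction remaining f = e^(−kτ) = e^(−0.086643×10) ≈ 0.4204.
Each bolus raises the concentration by D/Vd = 870/99 ≈ 8.788 mg/L.
Steady-state trough Cmin,ss = C₀·f/(1−f) ≈ 8.788 × 0.4204/0.5796 ≈ 6.374 mg/L.
Trough 6.4 mg/L vs MEC 2 mg/L: adequate.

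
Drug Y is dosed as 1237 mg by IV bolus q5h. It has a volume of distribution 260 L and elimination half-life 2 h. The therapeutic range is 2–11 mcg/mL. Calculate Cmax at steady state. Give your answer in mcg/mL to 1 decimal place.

τ/t½ = 5/2 ≈ 2.5, so fraction remaining f = (1/2)^(5/2) ≈ 0.1768.
At steady state, accumulation factor R = 1/(1 − e^(−kτ)) ≈ 1.2148.
Each bolus raises the concentration by D/Vd = 1237/260 ≈ 4.758 mcg/mL.
Cmax,ss = C₀/(1 − f) ≈ 4.758/0.8232 ≈ 5.780 mcg/mL.
Peak 5.8 mcg/mL vs MTC 11 mcg/mL: below toxic threshold.

5.8 mcg/mL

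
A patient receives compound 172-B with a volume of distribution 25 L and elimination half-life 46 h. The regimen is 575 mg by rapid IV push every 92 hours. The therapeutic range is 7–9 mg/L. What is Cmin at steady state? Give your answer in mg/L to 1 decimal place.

The dosing interval is 2 half-lives, so f = 2^(−2) = 0.25.
Accumulation ratio R = 1/(1 − f) = 1/0.75 = 4/3.
Single-dose peak C₀ = D/Vd = 575/25 = 23 mg/L.
Steady-state peak Cmax,ss = C₀·R = 23 × 4/3 ≈ 30.667 mg/L.
Steady-state trough Cmin,ss = Cmax,ss·f ≈ 30.667 × 0.25 ≈ 7.667 mg/L.
Trough 7.7 mg/L vs MEC 7 mg/L: adequate.

7.7 mg/L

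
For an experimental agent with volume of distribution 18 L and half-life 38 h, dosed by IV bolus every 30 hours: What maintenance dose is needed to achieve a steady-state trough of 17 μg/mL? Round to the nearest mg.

223 mg

τ/t½ = 30/38 ≈ 0.78947, so f = (1/2)^(30/38) ≈ 0.578555.
Cmin,ss = (D/Vd)·f/(1−f), so D = Cmin,ss·Vd·(1−f)/f.
D = 17 × 18 × (1−f)/f ≈ 17 × 18 × 0.72844 ≈ 222.90 mg.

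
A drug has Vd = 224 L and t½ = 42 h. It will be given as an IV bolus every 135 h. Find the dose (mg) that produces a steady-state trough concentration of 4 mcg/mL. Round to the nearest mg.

7420 mg

τ/t½ = 135/42 ≈ 3.2143, so f = (1/2)^(135/42) ≈ 0.107747.
Cmin,ss = (D/Vd)·f/(1−f), so D = Cmin,ss·Vd·(1−f)/f.
D = 4 × 224 × (1−f)/f ≈ 4 × 224 × 8.28100 ≈ 7419.78 mg.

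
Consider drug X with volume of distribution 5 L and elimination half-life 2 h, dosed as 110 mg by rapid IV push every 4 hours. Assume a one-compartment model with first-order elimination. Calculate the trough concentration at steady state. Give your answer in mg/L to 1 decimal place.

7.3 mg/L

The dosing interval is 2 half-lives, so f = 2^(−2) = 0.25.
Accumulation ratio R = 1/(1 − f) = 1/0.75 = 4/3.
Single-dose peak C₀ = D/Vd = 110/5 = 22 mg/L.
Steady-state peak Cmax,ss = C₀·R = 22 × 4/3 ≈ 29.333 mg/L.
Steady-state trough Cmin,ss = Cmax,ss·f ≈ 29.333 × 0.25 ≈ 7.333 mg/L.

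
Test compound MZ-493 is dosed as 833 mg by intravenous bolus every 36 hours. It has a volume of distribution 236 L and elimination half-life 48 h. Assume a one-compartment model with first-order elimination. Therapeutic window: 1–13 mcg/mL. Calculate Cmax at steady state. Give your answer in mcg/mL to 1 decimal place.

k = ln2/t½ = ln2/48 ≈ 0.014441 h⁻¹; fraction remaining f = e^(−kτ) = e^(−0.014441×36) ≈ 0.5946.
At steady state, accumulation factor R = 1/(1 − e^(−kτ)) ≈ 2.4667.
Each bolus raises the concentration by D/Vd = 833/236 ≈ 3.530 mcg/mL.
Steady-state peak Cmax,ss = C₀·R ≈ 3.530 × 2.4667 ≈ 8.707 mcg/mL.
Peak 8.7 mcg/mL vs MTC 13 mcg/mL: below toxic threshold.

8.7 mcg/mL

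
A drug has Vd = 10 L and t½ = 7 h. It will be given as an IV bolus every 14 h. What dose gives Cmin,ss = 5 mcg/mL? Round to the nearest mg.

τ/t½ = 14/7 ≈ 2, so f = (1/2)^(14/7) ≈ 0.250000.
Cmin,ss = (D/Vd)·f/(1−f), so D = Cmin,ss·Vd·(1−f)/f.
D = 5 × 10 × (1−f)/f ≈ 5 × 10 × 3.00000 ≈ 150.00 mg.

150 mg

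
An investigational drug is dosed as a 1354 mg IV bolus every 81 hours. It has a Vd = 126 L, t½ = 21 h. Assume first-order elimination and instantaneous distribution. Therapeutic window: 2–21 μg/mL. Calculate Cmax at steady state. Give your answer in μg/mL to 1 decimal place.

k = ln2/t½ = ln2/21 ≈ 0.033007 h⁻¹; fraction remaining f = e^(−kτ) = e^(−0.033007×81) ≈ 0.0690.
At steady state, accumulation factor R = 1/(1 − e^(−kτ)) ≈ 1.0741.
Each bolus raises the concentration by D/Vd = 1354/126 ≈ 10.746 μg/mL.
Cmax,ss = C₀/(1 − f) ≈ 10.746/0.9310 ≈ 11.542 μg/mL.
Peak 11.5 μg/mL vs MTC 21 μg/mL: below toxic threshold.

11.5 μg/mL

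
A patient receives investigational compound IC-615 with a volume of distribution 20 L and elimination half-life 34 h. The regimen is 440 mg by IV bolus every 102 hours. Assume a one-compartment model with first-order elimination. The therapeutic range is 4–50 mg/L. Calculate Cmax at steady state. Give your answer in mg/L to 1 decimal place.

25.1 mg/L

τ = 102 h = 3 half-lives, so f = (1/2)^3 = 0.125.
At steady state, R = 1/(1 − 0.125) = 8/7.
Single-dose peak C₀ = D/Vd = 440/20 = 22 mg/L.
Steady-state peak Cmax,ss = C₀·R = 22 × 8/7 ≈ 25.143 mg/L.
Peak 25.1 mg/L vs MTC 50 mg/L: below toxic threshold.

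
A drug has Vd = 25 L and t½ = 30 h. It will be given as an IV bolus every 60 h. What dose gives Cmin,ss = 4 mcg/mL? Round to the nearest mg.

τ/t½ = 60/30 ≈ 2, so f = (1/2)^(60/30) ≈ 0.250000.
Cmin,ss = (D/Vd)·f/(1−f), so D = Cmin,ss·Vd·(1−f)/f.
D = 4 × 25 × (1−f)/f ≈ 4 × 25 × 3.00000 ≈ 300.00 mg.

300 mg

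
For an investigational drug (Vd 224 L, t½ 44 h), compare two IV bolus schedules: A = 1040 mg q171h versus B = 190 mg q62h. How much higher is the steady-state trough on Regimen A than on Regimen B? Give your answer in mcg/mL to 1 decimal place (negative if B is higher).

-0.2 mcg/mL

Regimen A: f = (1/2)^(171/44) ≈ 0.0676; Cmin,ss = (1040/224)·f/(1−f) ≈ 0.337 mcg/mL.
Regimen B: f = (1/2)^(62/44) ≈ 0.3765; Cmin,ss = (190/224)·f/(1−f) ≈ 0.512 mcg/mL.
Difference ≈ 0.337 − 0.512 ≈ -0.175 mcg/mL.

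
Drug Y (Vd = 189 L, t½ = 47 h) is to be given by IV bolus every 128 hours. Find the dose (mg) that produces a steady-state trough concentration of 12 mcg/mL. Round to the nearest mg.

τ/t½ = 128/47 ≈ 2.7234, so f = (1/2)^(128/47) ≈ 0.151417.
Cmin,ss = (D/Vd)·f/(1−f), so D = Cmin,ss·Vd·(1−f)/f.
D = 12 × 189 × (1−f)/f ≈ 12 × 189 × 5.60428 ≈ 12710.51 mg.

12711 mg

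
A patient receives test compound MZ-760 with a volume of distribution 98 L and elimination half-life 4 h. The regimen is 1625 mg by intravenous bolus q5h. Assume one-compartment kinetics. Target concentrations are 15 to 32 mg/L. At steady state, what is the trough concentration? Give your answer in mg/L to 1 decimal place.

12.0 mg/L

τ/t½ = 5/4 ≈ 1.25, so fraction remaining f = (1/2)^(5/4) ≈ 0.4204.
At steady state, accumulation factor R = 1/(1 − e^(−kτ)) ≈ 1.7253.
Single-dose peak C₀ = D/Vd = 1625/98 ≈ 16.582 mg/L.
Steady-state peak Cmax,ss = C₀·R ≈ 16.582 × 1.7253 ≈ 28.609 mg/L.
One interval later, Cmin,ss = Cmax,ss·e^(−kτ) ≈ 28.609 × 0.4204 ≈ 12.027 mg/L.
Trough 12.0 mg/L vs MEC 15 mg/L: subtherapeutic.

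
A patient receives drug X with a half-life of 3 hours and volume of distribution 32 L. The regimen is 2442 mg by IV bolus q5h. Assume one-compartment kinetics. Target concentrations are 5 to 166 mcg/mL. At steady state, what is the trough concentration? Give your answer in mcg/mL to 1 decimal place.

Over one 5-h interval, 5/3 ≈ 1.6667 half-lives elapse, leaving f ≈ 0.3150 of each dose.
Accumulation ratio R = 1/(1 − f) ≈ 1/0.6850 ≈ 1.4599.
Each bolus raises the concentration by D/Vd = 2442/32 ≈ 76.312 mcg/mL.
Cmax,ss = C₀/(1 − f) ≈ 76.312/0.6850 ≈ 111.404 mcg/mL.
Steady-state trough Cmin,ss = Cmax,ss·f ≈ 111.404 × 0.3150 ≈ 35.092 mcg/mL.
Trough 35.1 mcg/mL vs MEC 5 mcg/mL: adequate.

35.1 mcg/mL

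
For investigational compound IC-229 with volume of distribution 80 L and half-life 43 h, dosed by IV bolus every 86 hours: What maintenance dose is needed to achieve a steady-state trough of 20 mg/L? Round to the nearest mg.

4800 mg

τ/t½ = 86/43 ≈ 2, so f = (1/2)^(86/43) ≈ 0.250000.
Cmin,ss = (D/Vd)·f/(1−f), so D = Cmin,ss·Vd·(1−f)/f.
D = 20 × 80 × (1−f)/f ≈ 20 × 80 × 3.00000 ≈ 4800.00 mg.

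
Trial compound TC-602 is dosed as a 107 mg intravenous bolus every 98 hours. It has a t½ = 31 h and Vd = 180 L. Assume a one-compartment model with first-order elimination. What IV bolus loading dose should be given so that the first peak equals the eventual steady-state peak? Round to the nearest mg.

120 mg

f = (1/2)^(98/31) ≈ 0.111778; accumulation ratio R = 1/(1−f) ≈ 1.12584.
Loading dose to hit Cmax,ss on first dose: D_load = D_maint·R ≈ 107 × 1.12584 ≈ 120.46 mg.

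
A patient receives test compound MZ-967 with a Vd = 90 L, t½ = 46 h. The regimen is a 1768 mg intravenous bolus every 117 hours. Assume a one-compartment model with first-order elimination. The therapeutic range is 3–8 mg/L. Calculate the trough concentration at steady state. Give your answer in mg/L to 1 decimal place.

4.1 mg/L

τ/t½ = 117/46 ≈ 2.5435, so fraction remaining f = (1/2)^(117/46) ≈ 0.1715.
At steady state, accumulation factor R = 1/(1 − e^(−kτ)) ≈ 1.2070.
Single-dose peak C₀ = D/Vd = 1768/90 ≈ 19.644 mg/L.
Steady-state peak Cmax,ss = C₀·R ≈ 19.644 × 1.2070 ≈ 23.710 mg/L.
One interval later, Cmin,ss = Cmax,ss·e^(−kτ) ≈ 23.710 × 0.1715 ≈ 4.066 mg/L.
Trough 4.1 mg/L vs MEC 3 mg/L: adequate.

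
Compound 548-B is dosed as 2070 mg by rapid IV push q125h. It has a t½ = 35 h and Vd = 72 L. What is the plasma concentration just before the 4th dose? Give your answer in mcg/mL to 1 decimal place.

f = (1/2)^(τ/t½) = (1/2)^(125/35) ≈ 0.0841.
C₀ = D/Vd = 2070/72 ≈ 28.750 mcg/mL.
Before the 4th dose, 3 doses have been given. Superposition: Cmin = C₀·(f + f² + … + f^3).
≈ 28.750 × (0.0841 + 0.0071 + 0.0006) ≈ 28.750 × 0.0918 ≈ 2.639 mcg/mL.

2.6 mcg/mL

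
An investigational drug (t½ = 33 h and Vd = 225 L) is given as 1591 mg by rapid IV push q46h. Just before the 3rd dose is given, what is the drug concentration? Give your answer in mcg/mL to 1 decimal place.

f = (1/2)^(τ/t½) = (1/2)^(46/33) ≈ 0.3805.
C₀ = D/Vd = 1591/225 ≈ 7.071 mcg/mL.
Before the 3rd dose, 2 doses have been given. Superposition: Cmin = C₀·(f + f²).
≈ 7.071 × (0.3805 + 0.1448) ≈ 7.071 × 0.5253 ≈ 3.714 mcg/mL.

3.7 mcg/mL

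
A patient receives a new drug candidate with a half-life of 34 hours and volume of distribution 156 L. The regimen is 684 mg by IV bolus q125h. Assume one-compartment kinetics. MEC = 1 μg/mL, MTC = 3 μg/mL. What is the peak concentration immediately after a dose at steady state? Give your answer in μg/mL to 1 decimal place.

4.8 μg/mL

Over one 125-h interval, 125/34 ≈ 3.6765 half-lives elapse, leaving f ≈ 0.0782 of each dose.
At steady state, accumulation factor R = 1/(1 − e^(−kτ)) ≈ 1.0848.
Each bolus raises the concentration by D/Vd = 684/156 ≈ 4.385 μg/mL.
Steady-state peak Cmax,ss = C₀·R ≈ 4.385 × 1.0848 ≈ 4.757 μg/mL.
Peak 4.8 μg/mL vs MTC 3 μg/mL: exceeds toxic threshold.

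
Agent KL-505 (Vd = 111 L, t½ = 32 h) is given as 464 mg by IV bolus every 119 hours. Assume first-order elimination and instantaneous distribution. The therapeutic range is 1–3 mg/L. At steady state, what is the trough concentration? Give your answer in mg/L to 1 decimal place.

0.3 mg/L

k = ln2/t½ = ln2/32 ≈ 0.021661 h⁻¹; fraction remaining f = e^(−kτ) = e^(−0.021661×119) ≈ 0.0760.
At steady state, accumulation factor R = 1/(1 − e^(−kτ)) ≈ 1.0823.
Each bolus raises the concentration by D/Vd = 464/111 ≈ 4.180 mg/L.
Steady-state peak Cmax,ss = C₀·R ≈ 4.180 × 1.0823 ≈ 4.524 mg/L.
One interval later, Cmin,ss = Cmax,ss·e^(−kτ) ≈ 4.524 × 0.0760 ≈ 0.344 mg/L.
Trough 0.3 mg/L vs MEC 1 mg/L: subtherapeutic.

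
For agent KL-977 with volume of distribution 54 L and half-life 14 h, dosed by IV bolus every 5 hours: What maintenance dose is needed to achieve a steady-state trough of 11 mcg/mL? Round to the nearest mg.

167 mg

τ/t½ = 5/14 ≈ 0.35714, so f = (1/2)^(5/14) ≈ 0.780709.
Cmin,ss = (D/Vd)·f/(1−f), so D = Cmin,ss·Vd·(1−f)/f.
D = 11 × 54 × (1−f)/f ≈ 11 × 54 × 0.28089 ≈ 166.85 mg.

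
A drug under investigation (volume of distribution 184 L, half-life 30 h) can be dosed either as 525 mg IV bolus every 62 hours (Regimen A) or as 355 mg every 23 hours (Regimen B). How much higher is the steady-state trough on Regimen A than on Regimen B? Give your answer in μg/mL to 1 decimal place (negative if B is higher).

Regimen A: f = (1/2)^(62/30) ≈ 0.2387; Cmin,ss = (525/184)·f/(1−f) ≈ 0.895 μg/mL.
Regimen B: f = (1/2)^(23/30) ≈ 0.5878; Cmin,ss = (355/184)·f/(1−f) ≈ 2.751 μg/mL.
Difference ≈ 0.895 − 2.751 ≈ -1.856 μg/mL.

-1.9 μg/mL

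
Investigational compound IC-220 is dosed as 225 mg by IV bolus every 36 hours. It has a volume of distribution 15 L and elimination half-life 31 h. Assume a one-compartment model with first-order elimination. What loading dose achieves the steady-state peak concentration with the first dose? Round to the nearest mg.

f = (1/2)^(36/31) ≈ 0.447112; accumulation ratio R = 1/(1−f) ≈ 1.80868.
Loading dose to hit Cmax,ss on first dose: D_load = D_maint·R ≈ 225 × 1.80868 ≈ 406.95 mg.

407 mg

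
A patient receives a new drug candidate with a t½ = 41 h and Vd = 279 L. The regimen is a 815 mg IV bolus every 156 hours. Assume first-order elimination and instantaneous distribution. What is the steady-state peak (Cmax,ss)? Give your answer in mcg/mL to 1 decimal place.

3.1 mcg/mL

k = ln2/t½ = ln2/41 ≈ 0.016906 h⁻¹; fraction remaining f = e^(−kτ) = e^(−0.016906×156) ≈ 0.0716.
At steady state, accumulation factor R = 1/(1 − e^(−kτ)) ≈ 1.0771.
Single-dose peak C₀ = D/Vd = 815/279 ≈ 2.921 mcg/mL.
Steady-state peak Cmax,ss = C₀·R ≈ 2.921 × 1.0771 ≈ 3.146 mcg/mL.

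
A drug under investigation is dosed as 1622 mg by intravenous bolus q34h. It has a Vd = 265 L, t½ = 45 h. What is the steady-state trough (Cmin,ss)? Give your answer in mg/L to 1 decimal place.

8.9 mg/L

k = ln2/t½ = ln2/45 ≈ 0.015403 h⁻¹; fraction remaining f = e^(−kτ) = e^(−0.015403×34) ≈ 0.5923.
At steady state, accumulation factor R = 1/(1 − e^(−kτ)) ≈ 2.4528.
Each bolus raises the concentration by D/Vd = 1622/265 ≈ 6.121 mg/L.
Steady-state peak Cmax,ss = C₀·R ≈ 6.121 × 2.4528 ≈ 15.014 mg/L.
One interval later, Cmin,ss = Cmax,ss·e^(−kτ) ≈ 15.014 × 0.5923 ≈ 8.893 mg/L.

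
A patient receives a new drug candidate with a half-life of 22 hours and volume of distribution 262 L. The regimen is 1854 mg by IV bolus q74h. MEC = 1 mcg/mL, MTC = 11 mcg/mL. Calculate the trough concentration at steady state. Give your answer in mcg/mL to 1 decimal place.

Over one 74-h interval, 74/22 ≈ 3.3636 half-lives elapse, leaving f ≈ 0.0972 of each dose.
At steady state, accumulation factor R = 1/(1 − e^(−kτ)) ≈ 1.1077.
Single-dose peak C₀ = D/Vd = 1854/262 ≈ 7.076 mcg/mL.
Cmax,ss = C₀/(1 − f) ≈ 7.076/0.9028 ≈ 7.838 mcg/mL.
One interval later, Cmin,ss = Cmax,ss·e^(−kτ) ≈ 7.838 × 0.0972 ≈ 0.762 mcg/mL.
Trough 0.8 mcg/mL vs MEC 1 mcg/mL: subtherapeutic.

0.8 mcg/mL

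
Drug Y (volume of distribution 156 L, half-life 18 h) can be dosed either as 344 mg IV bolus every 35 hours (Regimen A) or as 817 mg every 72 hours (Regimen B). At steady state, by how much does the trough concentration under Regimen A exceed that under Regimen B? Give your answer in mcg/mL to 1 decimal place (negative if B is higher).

Regimen A: f = (1/2)^(35/18) ≈ 0.2598; Cmin,ss = (344/156)·f/(1−f) ≈ 0.774 mcg/mL.
Regimen B: f = (1/2)^(72/18) ≈ 0.0625; Cmin,ss = (817/156)·f/(1−f) ≈ 0.349 mcg/mL.
Difference ≈ 0.774 − 0.349 ≈ 0.425 mcg/mL.

0.4 mcg/mL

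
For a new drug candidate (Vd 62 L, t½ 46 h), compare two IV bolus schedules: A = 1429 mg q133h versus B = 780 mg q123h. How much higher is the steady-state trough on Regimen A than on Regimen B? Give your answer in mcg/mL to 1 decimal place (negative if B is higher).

1.3 mcg/mL

Regimen A: f = (1/2)^(133/46) ≈ 0.1348; Cmin,ss = (1429/62)·f/(1−f) ≈ 3.591 mcg/mL.
Regimen B: f = (1/2)^(123/46) ≈ 0.1567; Cmin,ss = (780/62)·f/(1−f) ≈ 2.338 mcg/mL.
Difference ≈ 3.591 − 2.338 ≈ 1.253 mcg/mL.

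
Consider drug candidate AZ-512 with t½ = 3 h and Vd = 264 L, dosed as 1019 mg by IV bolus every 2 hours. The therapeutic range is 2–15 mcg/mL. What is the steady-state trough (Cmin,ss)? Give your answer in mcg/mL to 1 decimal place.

τ/t½ = 2/3 ≈ 0.66667, so fraction remaining f = (1/2)^(2/3) ≈ 0.6300.
Accumulation ratio R = 1/(1 − f) ≈ 1/0.3700 ≈ 2.7027.
Single-dose peak C₀ = D/Vd = 1019/264 ≈ 3.860 mcg/mL.
Steady-state peak Cmax,ss = C₀·R ≈ 3.860 × 2.7027 ≈ 10.432 mcg/mL.
One interval later, Cmin,ss = Cmax,ss·e^(−kτ) ≈ 10.432 × 0.6300 ≈ 6.572 mcg/mL.
Trough 6.6 mcg/mL vs MEC 2 mcg/mL: adequate.

6.6 mcg/mL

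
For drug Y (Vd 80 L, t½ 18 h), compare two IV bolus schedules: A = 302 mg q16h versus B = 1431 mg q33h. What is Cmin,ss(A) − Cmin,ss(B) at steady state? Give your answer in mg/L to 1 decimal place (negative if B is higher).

Regimen A: f = (1/2)^(16/18) ≈ 0.5400; Cmin,ss = (302/80)·f/(1−f) ≈ 4.432 mg/L.
Regimen B: f = (1/2)^(33/18) ≈ 0.2806; Cmin,ss = (1431/80)·f/(1−f) ≈ 6.977 mg/L.
Difference ≈ 4.432 − 6.977 ≈ -2.545 mg/L.

-2.5 mg/L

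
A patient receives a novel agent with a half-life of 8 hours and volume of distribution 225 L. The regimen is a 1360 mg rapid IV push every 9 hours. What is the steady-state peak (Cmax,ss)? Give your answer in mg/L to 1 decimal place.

11.2 mg/L

k = ln2/t½ = ln2/8 ≈ 0.086643 h⁻¹; fraction remaining f = e^(−kτ) = e^(−0.086643×9) ≈ 0.4585.
Accumulation ratio R = 1/(1 − f) ≈ 1/0.5415 ≈ 1.8467.
Each bolus raises the concentration by D/Vd = 1360/225 ≈ 6.044 mg/L.
Steady-state peak Cmax,ss = C₀·R ≈ 6.044 × 1.8467 ≈ 11.161 mg/L.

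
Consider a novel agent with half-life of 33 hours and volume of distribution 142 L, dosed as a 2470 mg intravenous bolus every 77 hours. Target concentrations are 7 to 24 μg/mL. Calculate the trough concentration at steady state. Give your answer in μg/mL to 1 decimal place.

4.3 μg/mL

Over one 77-h interval, 77/33 ≈ 2.3333 half-lives elapse, leaving f ≈ 0.1984 of each dose.
Each bolus raises the concentration by D/Vd = 2470/142 ≈ 17.394 μg/mL.
Steady-state trough Cmin,ss = C₀·f/(1−f) ≈ 17.394 × 0.1984/0.8016 ≈ 4.305 μg/mL.
Trough 4.3 μg/mL vs MEC 7 μg/mL: subtherapeutic.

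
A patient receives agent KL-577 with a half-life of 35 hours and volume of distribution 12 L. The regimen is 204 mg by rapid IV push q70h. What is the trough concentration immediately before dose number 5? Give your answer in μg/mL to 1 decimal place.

f = (1/2)^(τ/t½) = (1/2)^(70/35) ≈ 0.2500.
C₀ = D/Vd = 204/12 ≈ 17.000 μg/mL.
Before the 5th dose, 4 doses have been given. Superposition: Cmin = C₀·(f + f² + … + f^4).
≈ 17.000 × (0.2500 + 0.0625 + 0.0156 + 0.0039) ≈ 17.000 × 0.3320 ≈ 5.644 μg/mL.

5.6 μg/mL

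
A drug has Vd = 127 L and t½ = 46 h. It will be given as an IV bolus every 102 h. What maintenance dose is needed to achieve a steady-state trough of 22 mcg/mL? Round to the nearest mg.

10200 mg

τ/t½ = 102/46 ≈ 2.2174, so f = (1/2)^(102/46) ≈ 0.215030.
Cmin,ss = (D/Vd)·f/(1−f), so D = Cmin,ss·Vd·(1−f)/f.
D = 22 × 127 × (1−f)/f ≈ 22 × 127 × 3.65051 ≈ 10199.52 mg.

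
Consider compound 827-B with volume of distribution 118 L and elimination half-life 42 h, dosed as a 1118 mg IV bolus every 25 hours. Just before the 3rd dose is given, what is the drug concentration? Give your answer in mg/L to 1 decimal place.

f = (1/2)^(τ/t½) = (1/2)^(25/42) ≈ 0.6619.
C₀ = D/Vd = 1118/118 ≈ 9.475 mg/L.
Before the 3rd dose, 2 doses have been given. Superposition: Cmin = C₀·(f + f²).
≈ 9.475 × (0.6619 + 0.4381) ≈ 9.475 × 1.1000 ≈ 10.423 mg/L.

10.4 mg/L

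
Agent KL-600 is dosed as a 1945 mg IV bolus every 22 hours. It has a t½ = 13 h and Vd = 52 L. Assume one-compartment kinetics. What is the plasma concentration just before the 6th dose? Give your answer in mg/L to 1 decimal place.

16.7 mg/L

f = (1/2)^(τ/t½) = (1/2)^(22/13) ≈ 0.3094.
C₀ = D/Vd = 1945/52 ≈ 37.404 mg/L.
Before the 6th dose, 5 doses have been given. Superposition: Cmin = C₀·(f + f² + … + f^5).
≈ 37.404 × (0.3094 + 0.0957 + 0.0296 + 0.0092 + 0.0028) ≈ 37.404 × 0.4467 ≈ 16.708 mg/L.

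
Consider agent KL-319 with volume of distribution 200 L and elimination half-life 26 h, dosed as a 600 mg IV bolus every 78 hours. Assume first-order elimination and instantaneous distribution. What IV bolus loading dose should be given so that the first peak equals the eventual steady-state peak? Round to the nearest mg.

f = (1/2)^(78/26) ≈ 0.125000; accumulation ratio R = 1/(1−f) ≈ 1.14286.
Loading dose to hit Cmax,ss on first dose: D_load = D_maint·R ≈ 600 × 1.14286 ≈ 685.72 mg.

686 mg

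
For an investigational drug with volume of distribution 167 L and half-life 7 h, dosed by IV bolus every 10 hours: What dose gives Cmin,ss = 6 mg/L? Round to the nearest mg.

1695 mg

τ/t½ = 10/7 ≈ 1.4286, so f = (1/2)^(10/7) ≈ 0.371499.
Cmin,ss = (D/Vd)·f/(1−f), so D = Cmin,ss·Vd·(1−f)/f.
D = 6 × 167 × (1−f)/f ≈ 6 × 167 × 1.69180 ≈ 1695.18 mg.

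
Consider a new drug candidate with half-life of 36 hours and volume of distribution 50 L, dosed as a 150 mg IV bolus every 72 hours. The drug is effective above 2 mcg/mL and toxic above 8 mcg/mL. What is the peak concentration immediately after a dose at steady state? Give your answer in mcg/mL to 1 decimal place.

4.0 mcg/mL

The dosing interval is 2 half-lives, so f = 2^(−2) = 0.25.
At steady state, R = 1/(1 − 0.25) = 4/3.
Single-dose peak C₀ = D/Vd = 150/50 = 3 mcg/mL.
Steady-state peak Cmax,ss = C₀·R = 3 × 4/3 ≈ 4.000 mcg/mL.
Peak 4.0 mcg/mL vs MTC 8 mcg/mL: below toxic threshold.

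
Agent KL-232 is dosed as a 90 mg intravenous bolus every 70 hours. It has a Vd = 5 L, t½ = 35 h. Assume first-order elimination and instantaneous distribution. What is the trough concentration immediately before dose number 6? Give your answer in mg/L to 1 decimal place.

f = (1/2)^(τ/t½) = (1/2)^(70/35) ≈ 0.2500.
C₀ = D/Vd = 90/5 ≈ 18.000 mg/L.
Before the 6th dose, 5 doses have been given. Superposition: Cmin = C₀·(f + f² + … + f^5).
≈ 18.000 × (0.2500 + 0.0625 + 0.0156 + 0.0039 + 0.0010) ≈ 18.000 × 0.3330 ≈ 5.994 mg/L.

6.0 mg/L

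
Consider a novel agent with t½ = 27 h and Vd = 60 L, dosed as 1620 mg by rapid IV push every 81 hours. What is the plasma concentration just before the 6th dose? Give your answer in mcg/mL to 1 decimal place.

f = (1/2)^(τ/t½) = (1/2)^(81/27) ≈ 0.1250.
C₀ = D/Vd = 1620/60 ≈ 27.000 mcg/mL.
Before the 6th dose, 5 doses have been given. Superposition: Cmin = C₀·(f + f² + … + f^5).
≈ 27.000 × (0.1250 + 0.0156 + 0.0020 + 0.0002 + 0.0000) ≈ 27.000 × 0.1428 ≈ 3.856 mcg/mL.

3.9 mcg/mL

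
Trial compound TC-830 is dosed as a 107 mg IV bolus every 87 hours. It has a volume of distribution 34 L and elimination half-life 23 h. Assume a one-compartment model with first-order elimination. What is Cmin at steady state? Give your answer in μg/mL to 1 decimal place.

0.2 μg/mL

Over one 87-h interval, 87/23 ≈ 3.7826 half-lives elapse, leaving f ≈ 0.0727 of each dose.
Single-dose peak C₀ = D/Vd = 107/34 ≈ 3.147 μg/mL.
Steady-state trough Cmin,ss = C₀·f/(1−f) ≈ 3.147 × 0.0727/0.9273 ≈ 0.247 μg/mL.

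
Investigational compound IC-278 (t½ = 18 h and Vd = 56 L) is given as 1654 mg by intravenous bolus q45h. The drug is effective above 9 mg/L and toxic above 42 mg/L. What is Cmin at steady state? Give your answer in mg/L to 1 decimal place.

6.3 mg/L

k = ln2/t½ = ln2/18 ≈ 0.038508 h⁻¹; fraction remaining f = e^(−kτ) = e^(−0.038508×45) ≈ 0.1768.
Single-dose peak C₀ = D/Vd = 1654/56 ≈ 29.536 mg/L.
Steady-state trough Cmin,ss = C₀·f/(1−f) ≈ 29.536 × 0.1768/0.8232 ≈ 6.343 mg/L.
Trough 6.3 mg/L vs MEC 9 mg/L: subtherapeutic.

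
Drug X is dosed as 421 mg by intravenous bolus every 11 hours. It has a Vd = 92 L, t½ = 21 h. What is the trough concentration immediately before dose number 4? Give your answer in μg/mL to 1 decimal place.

f = (1/2)^(τ/t½) = (1/2)^(11/21) ≈ 0.6955.
C₀ = D/Vd = 421/92 ≈ 4.576 μg/mL.
Before the 4th dose, 3 doses have been given. Superposition: Cmin = C₀·(f + f² + … + f^3).
≈ 4.576 × (0.6955 + 0.4837 + 0.3364) ≈ 4.576 × 1.5156 ≈ 6.935 μg/mL.

6.9 μg/mL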